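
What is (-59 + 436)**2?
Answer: 142129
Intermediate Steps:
(-59 + 436)**2 = 377**2 = 142129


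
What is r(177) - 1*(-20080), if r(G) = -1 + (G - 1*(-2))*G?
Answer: 51762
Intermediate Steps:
r(G) = -1 + G*(2 + G) (r(G) = -1 + (G + 2)*G = -1 + (2 + G)*G = -1 + G*(2 + G))
r(177) - 1*(-20080) = (-1 + 177² + 2*177) - 1*(-20080) = (-1 + 31329 + 354) + 20080 = 31682 + 20080 = 51762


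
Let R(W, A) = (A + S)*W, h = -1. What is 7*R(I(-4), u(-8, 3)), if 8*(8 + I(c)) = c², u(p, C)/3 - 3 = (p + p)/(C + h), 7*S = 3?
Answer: 612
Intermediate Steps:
S = 3/7 (S = (⅐)*3 = 3/7 ≈ 0.42857)
u(p, C) = 9 + 6*p/(-1 + C) (u(p, C) = 9 + 3*((p + p)/(C - 1)) = 9 + 3*((2*p)/(-1 + C)) = 9 + 3*(2*p/(-1 + C)) = 9 + 6*p/(-1 + C))
I(c) = -8 + c²/8
R(W, A) = W*(3/7 + A) (R(W, A) = (A + 3/7)*W = (3/7 + A)*W = W*(3/7 + A))
7*R(I(-4), u(-8, 3)) = 7*((-8 + (⅛)*(-4)²)*(3 + 7*(3*(-3 + 2*(-8) + 3*3)/(-1 + 3)))/7) = 7*((-8 + (⅛)*16)*(3 + 7*(3*(-3 - 16 + 9)/2))/7) = 7*((-8 + 2)*(3 + 7*(3*(½)*(-10)))/7) = 7*((⅐)*(-6)*(3 + 7*(-15))) = 7*((⅐)*(-6)*(3 - 105)) = 7*((⅐)*(-6)*(-102)) = 7*(612/7) = 612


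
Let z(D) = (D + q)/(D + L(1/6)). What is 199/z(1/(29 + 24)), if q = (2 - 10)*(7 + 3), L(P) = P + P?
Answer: -11144/12717 ≈ -0.87631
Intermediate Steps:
L(P) = 2*P
q = -80 (q = -8*10 = -80)
z(D) = (-80 + D)/(1/3 + D) (z(D) = (D - 80)/(D + 2/6) = (-80 + D)/(D + 2*(1/6)) = (-80 + D)/(D + 1/3) = (-80 + D)/(1/3 + D))
199/z(1/(29 + 24)) = 199/((3*(-80 + 1/(29 + 24))/(1 + 3/(29 + 24)))) = 199/((3*(-80 + 1/53)/(1 + 3/53))) = 199/((3*(-80 + 1/53)/(1 + 3*(1/53)))) = 199/((3*(-4239/53)/(1 + 3/53))) = 199/((3*(-4239/53)/(56/53))) = 199/((3*(53/56)*(-4239/53))) = 199/(-12717/56) = 199*(-56/12717) = -11144/12717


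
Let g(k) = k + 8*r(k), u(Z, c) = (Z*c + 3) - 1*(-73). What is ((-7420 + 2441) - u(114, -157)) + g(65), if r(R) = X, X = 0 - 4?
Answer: 12876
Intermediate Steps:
X = -4
u(Z, c) = 76 + Z*c (u(Z, c) = (3 + Z*c) + 73 = 76 + Z*c)
r(R) = -4
g(k) = -32 + k (g(k) = k + 8*(-4) = k - 32 = -32 + k)
((-7420 + 2441) - u(114, -157)) + g(65) = ((-7420 + 2441) - (76 + 114*(-157))) + (-32 + 65) = (-4979 - (76 - 17898)) + 33 = (-4979 - 1*(-17822)) + 33 = (-4979 + 17822) + 33 = 12843 + 33 = 12876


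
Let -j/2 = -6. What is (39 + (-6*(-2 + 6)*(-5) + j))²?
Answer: 29241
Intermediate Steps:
j = 12 (j = -2*(-6) = 12)
(39 + (-6*(-2 + 6)*(-5) + j))² = (39 + (-6*(-2 + 6)*(-5) + 12))² = (39 + (-24*(-5) + 12))² = (39 + (-6*(-20) + 12))² = (39 + (120 + 12))² = (39 + 132)² = 171² = 29241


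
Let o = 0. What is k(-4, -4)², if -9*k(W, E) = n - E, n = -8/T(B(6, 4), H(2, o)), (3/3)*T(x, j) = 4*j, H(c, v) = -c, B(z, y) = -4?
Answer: 25/81 ≈ 0.30864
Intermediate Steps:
T(x, j) = 4*j
n = 1 (n = -8/(4*(-1*2)) = -8/(4*(-2)) = -8/(-8) = -8*(-⅛) = 1)
k(W, E) = -⅑ + E/9 (k(W, E) = -(1 - E)/9 = -⅑ + E/9)
k(-4, -4)² = (-⅑ + (⅑)*(-4))² = (-⅑ - 4/9)² = (-5/9)² = 25/81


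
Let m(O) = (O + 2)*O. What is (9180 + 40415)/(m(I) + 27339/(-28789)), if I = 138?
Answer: 1427790455/556176141 ≈ 2.5672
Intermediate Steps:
m(O) = O*(2 + O) (m(O) = (2 + O)*O = O*(2 + O))
(9180 + 40415)/(m(I) + 27339/(-28789)) = (9180 + 40415)/(138*(2 + 138) + 27339/(-28789)) = 49595/(138*140 + 27339*(-1/28789)) = 49595/(19320 - 27339/28789) = 49595/(556176141/28789) = 49595*(28789/556176141) = 1427790455/556176141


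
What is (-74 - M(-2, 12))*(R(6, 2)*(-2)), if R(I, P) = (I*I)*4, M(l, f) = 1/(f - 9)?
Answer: 21408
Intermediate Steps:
M(l, f) = 1/(-9 + f)
R(I, P) = 4*I**2 (R(I, P) = I**2*4 = 4*I**2)
(-74 - M(-2, 12))*(R(6, 2)*(-2)) = (-74 - 1/(-9 + 12))*((4*6**2)*(-2)) = (-74 - 1/3)*((4*36)*(-2)) = (-74 - 1*1/3)*(144*(-2)) = (-74 - 1/3)*(-288) = -223/3*(-288) = 21408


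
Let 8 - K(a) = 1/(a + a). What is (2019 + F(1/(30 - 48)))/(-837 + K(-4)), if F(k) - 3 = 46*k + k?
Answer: -145396/59679 ≈ -2.4363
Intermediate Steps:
K(a) = 8 - 1/(2*a) (K(a) = 8 - 1/(a + a) = 8 - 1/(2*a))
F(k) = 3 + 47*k (F(k) = 3 + (46*k + k) = 3 + 47*k)
(2019 + F(1/(30 - 48)))/(-837 + K(-4)) = (2019 + (3 + 47/(30 - 48)))/(-837 + (8 - ½/(-4))) = (2019 + (3 + 47/(-18)))/(-837 + (8 - ½*(-¼))) = (2019 + (3 + 47*(-1/18)))/(-837 + (8 + ⅛)) = (2019 + (3 - 47/18))/(-837 + 65/8) = (2019 + 7/18)/(-6631/8) = (36349/18)*(-8/6631) = -145396/59679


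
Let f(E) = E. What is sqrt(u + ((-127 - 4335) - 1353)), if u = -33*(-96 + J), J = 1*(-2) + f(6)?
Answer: I*sqrt(2779) ≈ 52.716*I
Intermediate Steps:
J = 4 (J = 1*(-2) + 6 = -2 + 6 = 4)
u = 3036 (u = -33*(-96 + 4) = -33*(-92) = 3036)
sqrt(u + ((-127 - 4335) - 1353)) = sqrt(3036 + ((-127 - 4335) - 1353)) = sqrt(3036 + (-4462 - 1353)) = sqrt(3036 - 5815) = sqrt(-2779) = I*sqrt(2779)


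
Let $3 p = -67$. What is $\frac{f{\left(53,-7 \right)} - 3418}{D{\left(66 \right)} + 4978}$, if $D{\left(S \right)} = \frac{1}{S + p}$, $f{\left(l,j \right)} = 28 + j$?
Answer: $- \frac{445007}{652121} \approx -0.6824$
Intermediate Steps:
$p = - \frac{67}{3}$ ($p = \frac{1}{3} \left(-67\right) = - \frac{67}{3} \approx -22.333$)
$D{\left(S \right)} = \frac{1}{- \frac{67}{3} + S}$ ($D{\left(S \right)} = \frac{1}{S - \frac{67}{3}} = \frac{1}{- \frac{67}{3} + S}$)
$\frac{f{\left(53,-7 \right)} - 3418}{D{\left(66 \right)} + 4978} = \frac{\left(28 - 7\right) - 3418}{\frac{3}{-67 + 3 \cdot 66} + 4978} = \frac{21 - 3418}{\frac{3}{-67 + 198} + 4978} = - \frac{3397}{\frac{3}{131} + 4978} = - \frac{3397}{\frac{652121}{131}} = \left(-3397\right) \frac{131}{652121} = - \frac{445007}{652121}$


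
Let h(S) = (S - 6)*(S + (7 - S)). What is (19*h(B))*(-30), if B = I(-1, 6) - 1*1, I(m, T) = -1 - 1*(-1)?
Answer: 27930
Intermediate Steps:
I(m, T) = 0 (I(m, T) = -1 + 1 = 0)
B = -1 (B = 0 - 1*1 = 0 - 1 = -1)
h(S) = -42 + 7*S (h(S) = (-6 + S)*7 = -42 + 7*S)
(19*h(B))*(-30) = (19*(-42 + 7*(-1)))*(-30) = (19*(-42 - 7))*(-30) = (19*(-49))*(-30) = -931*(-30) = 27930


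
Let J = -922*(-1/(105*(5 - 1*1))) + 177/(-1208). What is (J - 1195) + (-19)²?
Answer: -105524701/126840 ≈ -831.95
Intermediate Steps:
J = 259859/126840 (J = -922*(-1/(105*(5 - 1))) + 177*(-1/1208) = -922/(4*(-105)) - 177/1208 = -922/(-420) - 177/1208 = -922*(-1/420) - 177/1208 = 461/210 - 177/1208 = 259859/126840 ≈ 2.0487)
(J - 1195) + (-19)² = (259859/126840 - 1195) + (-19)² = -151313941/126840 + 361 = -105524701/126840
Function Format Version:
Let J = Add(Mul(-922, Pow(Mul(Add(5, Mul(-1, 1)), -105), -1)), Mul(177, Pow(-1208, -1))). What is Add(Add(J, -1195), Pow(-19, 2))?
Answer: Rational(-105524701, 126840) ≈ -831.95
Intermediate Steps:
J = Rational(259859, 126840) (J = Add(Mul(-922, Pow(Mul(Add(5, -1), -105), -1)), Mul(177, Rational(-1, 1208))) = Add(Mul(-922, Pow(Mul(4, -105), -1)), Rational(-177, 1208)) = Add(Mul(-922, Pow(-420, -1)), Rational(-177, 1208)) = Add(Mul(-922, Rational(-1, 420)), Rational(-177, 1208)) = Add(Rational(461, 210), Rational(-177, 1208)) = Rational(259859, 126840) ≈ 2.0487)
Add(Add(J, -1195), Pow(-19, 2)) = Add(Add(Rational(259859, 126840), -1195), Pow(-19, 2)) = Add(Rational(-151313941, 126840), 361) = Rational(-105524701, 126840)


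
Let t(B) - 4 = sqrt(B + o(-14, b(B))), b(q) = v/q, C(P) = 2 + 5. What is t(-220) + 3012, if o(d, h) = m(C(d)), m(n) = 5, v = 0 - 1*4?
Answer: 3016 + I*sqrt(215) ≈ 3016.0 + 14.663*I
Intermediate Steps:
v = -4 (v = 0 - 4 = -4)
C(P) = 7
b(q) = -4/q
o(d, h) = 5
t(B) = 4 + sqrt(5 + B) (t(B) = 4 + sqrt(B + 5) = 4 + sqrt(5 + B))
t(-220) + 3012 = (4 + sqrt(5 - 220)) + 3012 = (4 + sqrt(-215)) + 3012 = (4 + I*sqrt(215)) + 3012 = 3016 + I*sqrt(215)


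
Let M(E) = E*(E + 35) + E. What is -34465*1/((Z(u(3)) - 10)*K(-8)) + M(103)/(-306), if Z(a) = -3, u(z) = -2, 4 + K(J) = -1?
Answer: -2295379/3978 ≈ -577.02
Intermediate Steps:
K(J) = -5 (K(J) = -4 - 1 = -5)
M(E) = E + E*(35 + E) (M(E) = E*(35 + E) + E = E + E*(35 + E))
-34465*1/((Z(u(3)) - 10)*K(-8)) + M(103)/(-306) = -34465*(-1/(5*(-3 - 10))) + (103*(36 + 103))/(-306) = -34465/((-13*(-5))) + (103*139)*(-1/306) = -34465/65 + 14317*(-1/306) = -34465*1/65 - 14317/306 = -6893/13 - 14317/306 = -2295379/3978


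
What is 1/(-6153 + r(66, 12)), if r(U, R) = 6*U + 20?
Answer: -1/5737 ≈ -0.00017431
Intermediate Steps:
r(U, R) = 20 + 6*U
1/(-6153 + r(66, 12)) = 1/(-6153 + (20 + 6*66)) = 1/(-6153 + (20 + 396)) = 1/(-6153 + 416) = 1/(-5737) = -1/5737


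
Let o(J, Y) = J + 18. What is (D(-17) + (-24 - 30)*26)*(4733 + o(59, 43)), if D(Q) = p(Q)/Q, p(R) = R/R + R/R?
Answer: -114814700/17 ≈ -6.7538e+6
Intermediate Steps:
o(J, Y) = 18 + J
p(R) = 2 (p(R) = 1 + 1 = 2)
D(Q) = 2/Q
(D(-17) + (-24 - 30)*26)*(4733 + o(59, 43)) = (2/(-17) + (-24 - 30)*26)*(4733 + (18 + 59)) = (2*(-1/17) - 54*26)*(4733 + 77) = (-2/17 - 1404)*4810 = -23870/17*4810 = -114814700/17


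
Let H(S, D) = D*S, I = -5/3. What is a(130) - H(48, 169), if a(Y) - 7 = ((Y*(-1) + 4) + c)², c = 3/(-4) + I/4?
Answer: 290389/36 ≈ 8066.4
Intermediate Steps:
I = -5/3 (I = -5*⅓ = -5/3 ≈ -1.6667)
c = -7/6 (c = 3/(-4) - 5/3/4 = 3*(-¼) - 5/3*¼ = -¾ - 5/12 = -7/6 ≈ -1.1667)
a(Y) = 7 + (17/6 - Y)² (a(Y) = 7 + ((Y*(-1) + 4) - 7/6)² = 7 + ((-Y + 4) - 7/6)² = 7 + ((4 - Y) - 7/6)² = 7 + (17/6 - Y)²)
a(130) - H(48, 169) = (7 + (-17 + 6*130)²/36) - 169*48 = (7 + (-17 + 780)²/36) - 1*8112 = (7 + (1/36)*763²) - 8112 = (7 + (1/36)*582169) - 8112 = (7 + 582169/36) - 8112 = 582421/36 - 8112 = 290389/36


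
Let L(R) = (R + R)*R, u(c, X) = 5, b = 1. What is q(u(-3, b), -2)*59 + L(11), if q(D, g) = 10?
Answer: 832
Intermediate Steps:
L(R) = 2*R² (L(R) = (2*R)*R = 2*R²)
q(u(-3, b), -2)*59 + L(11) = 10*59 + 2*11² = 590 + 2*121 = 590 + 242 = 832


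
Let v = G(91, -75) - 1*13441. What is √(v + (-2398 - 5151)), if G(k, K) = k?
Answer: I*√20899 ≈ 144.56*I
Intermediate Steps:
v = -13350 (v = 91 - 1*13441 = 91 - 13441 = -13350)
√(v + (-2398 - 5151)) = √(-13350 + (-2398 - 5151)) = √(-13350 - 7549) = √(-20899) = I*√20899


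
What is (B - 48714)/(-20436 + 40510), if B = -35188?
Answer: -41951/10037 ≈ -4.1796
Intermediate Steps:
(B - 48714)/(-20436 + 40510) = (-35188 - 48714)/(-20436 + 40510) = -83902/20074 = -83902*1/20074 = -41951/10037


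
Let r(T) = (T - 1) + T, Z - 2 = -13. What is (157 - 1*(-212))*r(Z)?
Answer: -8487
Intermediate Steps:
Z = -11 (Z = 2 - 13 = -11)
r(T) = -1 + 2*T (r(T) = (-1 + T) + T = -1 + 2*T)
(157 - 1*(-212))*r(Z) = (157 - 1*(-212))*(-1 + 2*(-11)) = (157 + 212)*(-1 - 22) = 369*(-23) = -8487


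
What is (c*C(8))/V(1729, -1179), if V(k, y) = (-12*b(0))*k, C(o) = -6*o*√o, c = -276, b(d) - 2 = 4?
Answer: -368*√2/1729 ≈ -0.30100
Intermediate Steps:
b(d) = 6 (b(d) = 2 + 4 = 6)
C(o) = -6*o^(3/2)
V(k, y) = -72*k (V(k, y) = (-12*6)*k = -72*k)
(c*C(8))/V(1729, -1179) = (-(-1656)*8^(3/2))/((-72*1729)) = -(-1656)*16*√2/(-124488) = -(-26496)*√2*(-1/124488) = (26496*√2)*(-1/124488) = -368*√2/1729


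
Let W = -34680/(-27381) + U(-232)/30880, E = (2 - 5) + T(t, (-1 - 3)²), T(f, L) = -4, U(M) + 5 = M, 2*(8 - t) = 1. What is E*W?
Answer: -2483667907/281841760 ≈ -8.8123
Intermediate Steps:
t = 15/2 (t = 8 - ½*1 = 8 - ½ = 15/2 ≈ 7.5000)
U(M) = -5 + M
E = -7 (E = (2 - 5) - 4 = -3 - 4 = -7)
W = 354809701/281841760 (W = -34680/(-27381) + (-5 - 232)/30880 = -34680*(-1/27381) - 237*1/30880 = 11560/9127 - 237/30880 = 354809701/281841760 ≈ 1.2589)
E*W = -7*354809701/281841760 = -2483667907/281841760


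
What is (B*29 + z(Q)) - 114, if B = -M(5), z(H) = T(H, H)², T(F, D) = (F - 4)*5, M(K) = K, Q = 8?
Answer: 141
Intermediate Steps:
T(F, D) = -20 + 5*F (T(F, D) = (-4 + F)*5 = -20 + 5*F)
z(H) = (-20 + 5*H)²
B = -5 (B = -1*5 = -5)
(B*29 + z(Q)) - 114 = (-5*29 + 25*(-4 + 8)²) - 114 = (-145 + 25*4²) - 114 = (-145 + 25*16) - 114 = (-145 + 400) - 114 = 255 - 114 = 141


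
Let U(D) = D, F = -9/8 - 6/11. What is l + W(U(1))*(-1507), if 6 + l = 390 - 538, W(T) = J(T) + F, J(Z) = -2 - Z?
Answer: 55075/8 ≈ 6884.4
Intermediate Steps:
F = -147/88 (F = -9*1/8 - 6*1/11 = -9/8 - 6/11 = -147/88 ≈ -1.6705)
W(T) = -323/88 - T (W(T) = (-2 - T) - 147/88 = -323/88 - T)
l = -154 (l = -6 + (390 - 538) = -6 - 148 = -154)
l + W(U(1))*(-1507) = -154 + (-323/88 - 1*1)*(-1507) = -154 + (-323/88 - 1)*(-1507) = -154 - 411/88*(-1507) = -154 + 56307/8 = 55075/8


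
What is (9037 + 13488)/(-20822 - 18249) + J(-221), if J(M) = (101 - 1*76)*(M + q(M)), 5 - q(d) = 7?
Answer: -217843350/39071 ≈ -5575.6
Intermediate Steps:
q(d) = -2 (q(d) = 5 - 1*7 = 5 - 7 = -2)
J(M) = -50 + 25*M (J(M) = (101 - 1*76)*(M - 2) = (101 - 76)*(-2 + M) = 25*(-2 + M) = -50 + 25*M)
(9037 + 13488)/(-20822 - 18249) + J(-221) = (9037 + 13488)/(-20822 - 18249) + (-50 + 25*(-221)) = 22525/(-39071) + (-50 - 5525) = 22525*(-1/39071) - 5575 = -22525/39071 - 5575 = -217843350/39071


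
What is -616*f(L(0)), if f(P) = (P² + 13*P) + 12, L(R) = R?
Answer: -7392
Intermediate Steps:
f(P) = 12 + P² + 13*P
-616*f(L(0)) = -616*(12 + 0² + 13*0) = -616*(12 + 0 + 0) = -616*12 = -7392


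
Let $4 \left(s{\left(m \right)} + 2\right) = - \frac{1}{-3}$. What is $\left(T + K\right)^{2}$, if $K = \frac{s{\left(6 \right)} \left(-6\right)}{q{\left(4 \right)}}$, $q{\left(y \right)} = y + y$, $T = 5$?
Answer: $\frac{10609}{256} \approx 41.441$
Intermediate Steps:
$s{\left(m \right)} = - \frac{23}{12}$ ($s{\left(m \right)} = -2 + \frac{\left(-1\right) \frac{1}{-3}}{4} = -2 + \frac{\left(-1\right) \left(- \frac{1}{3}\right)}{4} = -2 + \frac{1}{4} \cdot \frac{1}{3} = -2 + \frac{1}{12} = - \frac{23}{12}$)
$q{\left(y \right)} = 2 y$
$K = \frac{23}{16}$ ($K = \frac{\left(- \frac{23}{12}\right) \left(-6\right)}{2 \cdot 4} = \frac{23}{2 \cdot 8} = \frac{23}{2} \cdot \frac{1}{8} = \frac{23}{16} \approx 1.4375$)
$\left(T + K\right)^{2} = \left(5 + \frac{23}{16}\right)^{2} = \left(\frac{103}{16}\right)^{2} = \frac{10609}{256}$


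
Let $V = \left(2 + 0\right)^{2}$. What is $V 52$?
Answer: $208$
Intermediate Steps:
$V = 4$ ($V = 2^{2} = 4$)
$V 52 = 4 \cdot 52 = 208$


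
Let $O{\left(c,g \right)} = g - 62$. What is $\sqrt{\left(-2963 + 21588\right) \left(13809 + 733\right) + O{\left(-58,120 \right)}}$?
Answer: $26 \sqrt{400658} \approx 16457.0$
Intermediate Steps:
$O{\left(c,g \right)} = -62 + g$
$\sqrt{\left(-2963 + 21588\right) \left(13809 + 733\right) + O{\left(-58,120 \right)}} = \sqrt{\left(-2963 + 21588\right) \left(13809 + 733\right) + \left(-62 + 120\right)} = \sqrt{18625 \cdot 14542 + 58} = \sqrt{270844750 + 58} = \sqrt{270844808} = 26 \sqrt{400658}$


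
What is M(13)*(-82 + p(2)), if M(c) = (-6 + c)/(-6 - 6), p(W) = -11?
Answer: 217/4 ≈ 54.250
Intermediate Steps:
M(c) = 1/2 - c/12 (M(c) = (-6 + c)/(-12) = (-6 + c)*(-1/12) = 1/2 - c/12)
M(13)*(-82 + p(2)) = (1/2 - 1/12*13)*(-82 - 11) = (1/2 - 13/12)*(-93) = -7/12*(-93) = 217/4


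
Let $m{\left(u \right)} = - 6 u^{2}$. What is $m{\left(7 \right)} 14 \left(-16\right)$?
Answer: $65856$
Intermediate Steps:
$m{\left(7 \right)} 14 \left(-16\right) = - 6 \cdot 7^{2} \cdot 14 \left(-16\right) = \left(-6\right) 49 \cdot 14 \left(-16\right) = \left(-294\right) 14 \left(-16\right) = \left(-4116\right) \left(-16\right) = 65856$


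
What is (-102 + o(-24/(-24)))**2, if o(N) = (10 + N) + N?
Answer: 8100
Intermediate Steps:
o(N) = 10 + 2*N
(-102 + o(-24/(-24)))**2 = (-102 + (10 + 2*(-24/(-24))))**2 = (-102 + (10 + 2*(-24*(-1/24))))**2 = (-102 + (10 + 2*1))**2 = (-102 + (10 + 2))**2 = (-102 + 12)**2 = (-90)**2 = 8100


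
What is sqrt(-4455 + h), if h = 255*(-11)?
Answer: 22*I*sqrt(15) ≈ 85.206*I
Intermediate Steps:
h = -2805
sqrt(-4455 + h) = sqrt(-4455 - 2805) = sqrt(-7260) = 22*I*sqrt(15)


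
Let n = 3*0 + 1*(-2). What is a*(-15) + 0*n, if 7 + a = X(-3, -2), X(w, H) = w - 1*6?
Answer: 240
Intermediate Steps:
X(w, H) = -6 + w (X(w, H) = w - 6 = -6 + w)
n = -2 (n = 0 - 2 = -2)
a = -16 (a = -7 + (-6 - 3) = -7 - 9 = -16)
a*(-15) + 0*n = -16*(-15) + 0*(-2) = 240 + 0 = 240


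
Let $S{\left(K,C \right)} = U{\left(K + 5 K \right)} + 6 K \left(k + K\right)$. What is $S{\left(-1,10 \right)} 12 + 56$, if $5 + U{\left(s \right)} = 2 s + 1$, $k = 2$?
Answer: $-208$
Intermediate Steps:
$U{\left(s \right)} = -4 + 2 s$ ($U{\left(s \right)} = -5 + \left(2 s + 1\right) = -5 + \left(1 + 2 s\right) = -4 + 2 s$)
$S{\left(K,C \right)} = -4 + 12 K + 6 K \left(2 + K\right)$ ($S{\left(K,C \right)} = \left(-4 + 2 \left(K + 5 K\right)\right) + 6 K \left(2 + K\right) = \left(-4 + 2 \cdot 6 K\right) + 6 K \left(2 + K\right) = \left(-4 + 12 K\right) + 6 K \left(2 + K\right) = -4 + 12 K + 6 K \left(2 + K\right)$)
$S{\left(-1,10 \right)} 12 + 56 = \left(-4 + 6 \left(-1\right)^{2} + 24 \left(-1\right)\right) 12 + 56 = \left(-4 + 6 \cdot 1 - 24\right) 12 + 56 = \left(-4 + 6 - 24\right) 12 + 56 = \left(-22\right) 12 + 56 = -264 + 56 = -208$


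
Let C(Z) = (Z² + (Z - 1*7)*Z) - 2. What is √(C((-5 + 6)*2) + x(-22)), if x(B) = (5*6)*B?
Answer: 2*I*√167 ≈ 25.846*I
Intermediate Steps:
x(B) = 30*B
C(Z) = -2 + Z² + Z*(-7 + Z) (C(Z) = (Z² + (Z - 7)*Z) - 2 = (Z² + (-7 + Z)*Z) - 2 = (Z² + Z*(-7 + Z)) - 2 = -2 + Z² + Z*(-7 + Z))
√(C((-5 + 6)*2) + x(-22)) = √((-2 - 7*(-5 + 6)*2 + 2*((-5 + 6)*2)²) + 30*(-22)) = √((-2 - 7*2 + 2*(1*2)²) - 660) = √((-2 - 7*2 + 2*2²) - 660) = √((-2 - 14 + 2*4) - 660) = √((-2 - 14 + 8) - 660) = √(-8 - 660) = √(-668) = 2*I*√167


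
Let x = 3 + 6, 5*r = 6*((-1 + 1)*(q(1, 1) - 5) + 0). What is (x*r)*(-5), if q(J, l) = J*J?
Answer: 0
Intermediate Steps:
q(J, l) = J²
r = 0 (r = (6*((-1 + 1)*(1² - 5) + 0))/5 = (6*(0*(1 - 5) + 0))/5 = (6*(0*(-4) + 0))/5 = (6*(0 + 0))/5 = (6*0)/5 = (⅕)*0 = 0)
x = 9
(x*r)*(-5) = (9*0)*(-5) = 0*(-5) = 0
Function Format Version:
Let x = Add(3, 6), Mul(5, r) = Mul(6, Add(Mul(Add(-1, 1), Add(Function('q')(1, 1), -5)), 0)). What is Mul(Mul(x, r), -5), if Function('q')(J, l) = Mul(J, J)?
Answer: 0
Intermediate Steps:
Function('q')(J, l) = Pow(J, 2)
r = 0 (r = Mul(Rational(1, 5), Mul(6, Add(Mul(Add(-1, 1), Add(Pow(1, 2), -5)), 0))) = Mul(Rational(1, 5), Mul(6, Add(Mul(0, Add(1, -5)), 0))) = Mul(Rational(1, 5), Mul(6, Add(Mul(0, -4), 0))) = Mul(Rational(1, 5), Mul(6, Add(0, 0))) = Mul(Rational(1, 5), Mul(6, 0)) = Mul(Rational(1, 5), 0) = 0)
x = 9
Mul(Mul(x, r), -5) = Mul(Mul(9, 0), -5) = Mul(0, -5) = 0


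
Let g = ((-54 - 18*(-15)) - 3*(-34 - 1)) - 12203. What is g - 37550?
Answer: -49432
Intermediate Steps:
g = -11882 (g = ((-54 + 270) - 3*(-35)) - 12203 = (216 + 105) - 12203 = 321 - 12203 = -11882)
g - 37550 = -11882 - 37550 = -49432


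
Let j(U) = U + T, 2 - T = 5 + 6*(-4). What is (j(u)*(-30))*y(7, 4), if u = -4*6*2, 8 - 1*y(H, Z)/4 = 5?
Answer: 9720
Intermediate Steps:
T = 21 (T = 2 - (5 + 6*(-4)) = 2 - (5 - 24) = 2 - 1*(-19) = 2 + 19 = 21)
y(H, Z) = 12 (y(H, Z) = 32 - 4*5 = 32 - 20 = 12)
u = -48 (u = -24*2 = -48)
j(U) = 21 + U (j(U) = U + 21 = 21 + U)
(j(u)*(-30))*y(7, 4) = ((21 - 48)*(-30))*12 = -27*(-30)*12 = 810*12 = 9720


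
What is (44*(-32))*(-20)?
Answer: 28160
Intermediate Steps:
(44*(-32))*(-20) = -1408*(-20) = 28160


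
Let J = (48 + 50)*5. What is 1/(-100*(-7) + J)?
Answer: 1/1190 ≈ 0.00084034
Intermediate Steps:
J = 490 (J = 98*5 = 490)
1/(-100*(-7) + J) = 1/(-100*(-7) + 490) = 1/(700 + 490) = 1/1190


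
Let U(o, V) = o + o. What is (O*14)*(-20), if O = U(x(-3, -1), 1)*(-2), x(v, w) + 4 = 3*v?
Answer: -14560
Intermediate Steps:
x(v, w) = -4 + 3*v
U(o, V) = 2*o
O = 52 (O = (2*(-4 + 3*(-3)))*(-2) = (2*(-4 - 9))*(-2) = (2*(-13))*(-2) = -26*(-2) = 52)
(O*14)*(-20) = (52*14)*(-20) = 728*(-20) = -14560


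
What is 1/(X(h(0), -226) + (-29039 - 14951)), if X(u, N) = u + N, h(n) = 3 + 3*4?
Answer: -1/44201 ≈ -2.2624e-5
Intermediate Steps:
h(n) = 15 (h(n) = 3 + 12 = 15)
X(u, N) = N + u
1/(X(h(0), -226) + (-29039 - 14951)) = 1/((-226 + 15) + (-29039 - 14951)) = 1/(-211 - 43990) = 1/(-44201) = -1/44201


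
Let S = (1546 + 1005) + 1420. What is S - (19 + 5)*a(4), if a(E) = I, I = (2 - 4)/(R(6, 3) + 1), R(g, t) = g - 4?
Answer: 3987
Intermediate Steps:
R(g, t) = -4 + g
I = -⅔ (I = (2 - 4)/((-4 + 6) + 1) = -2/(2 + 1) = -2/3 = -2*⅓ = -⅔ ≈ -0.66667)
a(E) = -⅔
S = 3971 (S = 2551 + 1420 = 3971)
S - (19 + 5)*a(4) = 3971 - (19 + 5)*(-2)/3 = 3971 - 24*(-2)/3 = 3971 - 1*(-16) = 3971 + 16 = 3987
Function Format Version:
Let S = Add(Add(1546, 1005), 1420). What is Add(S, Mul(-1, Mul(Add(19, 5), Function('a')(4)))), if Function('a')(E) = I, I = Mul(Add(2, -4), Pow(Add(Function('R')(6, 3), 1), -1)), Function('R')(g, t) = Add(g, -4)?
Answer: 3987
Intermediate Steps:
Function('R')(g, t) = Add(-4, g)
I = Rational(-2, 3) (I = Mul(Add(2, -4), Pow(Add(Add(-4, 6), 1), -1)) = Mul(-2, Pow(Add(2, 1), -1)) = Mul(-2, Pow(3, -1)) = Mul(-2, Rational(1, 3)) = Rational(-2, 3) ≈ -0.66667)
Function('a')(E) = Rational(-2, 3)
S = 3971 (S = Add(2551, 1420) = 3971)
Add(S, Mul(-1, Mul(Add(19, 5), Function('a')(4)))) = Add(3971, Mul(-1, Mul(Add(19, 5), Rational(-2, 3)))) = Add(3971, Mul(-1, Mul(24, Rational(-2, 3)))) = Add(3971, Mul(-1, -16)) = Add(3971, 16) = 3987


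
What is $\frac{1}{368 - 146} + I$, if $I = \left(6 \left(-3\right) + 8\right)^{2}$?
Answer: $\frac{22201}{222} \approx 100.0$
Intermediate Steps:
$I = 100$ ($I = \left(-18 + 8\right)^{2} = \left(-10\right)^{2} = 100$)
$\frac{1}{368 - 146} + I = \frac{1}{368 - 146} + 100 = \frac{1}{222} + 100 = \frac{22201}{222}$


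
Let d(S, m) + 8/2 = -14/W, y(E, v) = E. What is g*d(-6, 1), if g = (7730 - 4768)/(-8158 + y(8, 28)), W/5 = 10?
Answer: 158467/101875 ≈ 1.5555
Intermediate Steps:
W = 50 (W = 5*10 = 50)
g = -1481/4075 (g = (7730 - 4768)/(-8158 + 8) = 2962/(-8150) = 2962*(-1/8150) = -1481/4075 ≈ -0.36344)
d(S, m) = -107/25 (d(S, m) = -4 - 14/50 = -4 - 14*1/50 = -4 - 7/25 = -107/25)
g*d(-6, 1) = -1481/4075*(-107/25) = 158467/101875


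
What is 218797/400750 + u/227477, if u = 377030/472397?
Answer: 23511956894752593/43064375536876750 ≈ 0.54597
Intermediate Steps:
u = 377030/472397 (u = 377030*(1/472397) = 377030/472397 ≈ 0.79812)
218797/400750 + u/227477 = 218797/400750 + (377030/472397)/227477 = 218797*(1/400750) + (377030/472397)*(1/227477) = 218797/400750 + 377030/107459452369 = 23511956894752593/43064375536876750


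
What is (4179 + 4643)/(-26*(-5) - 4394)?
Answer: -4411/2132 ≈ -2.0690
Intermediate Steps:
(4179 + 4643)/(-26*(-5) - 4394) = 8822/(130 - 4394) = 8822/(-4264) = 8822*(-1/4264) = -4411/2132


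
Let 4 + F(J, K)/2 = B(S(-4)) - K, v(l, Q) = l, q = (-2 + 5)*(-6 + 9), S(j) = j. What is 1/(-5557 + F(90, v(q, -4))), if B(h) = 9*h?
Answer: -1/5655 ≈ -0.00017683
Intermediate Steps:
q = 9 (q = 3*3 = 9)
F(J, K) = -80 - 2*K (F(J, K) = -8 + 2*(9*(-4) - K) = -8 + 2*(-36 - K) = -8 + (-72 - 2*K) = -80 - 2*K)
1/(-5557 + F(90, v(q, -4))) = 1/(-5557 + (-80 - 2*9)) = 1/(-5557 + (-80 - 18)) = 1/(-5557 - 98) = 1/(-5655) = -1/5655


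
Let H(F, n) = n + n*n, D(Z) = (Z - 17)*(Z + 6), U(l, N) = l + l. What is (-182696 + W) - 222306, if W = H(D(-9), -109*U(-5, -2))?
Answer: 784188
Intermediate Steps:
U(l, N) = 2*l
D(Z) = (-17 + Z)*(6 + Z)
H(F, n) = n + n²
W = 1189190 (W = (-218*(-5))*(1 - 218*(-5)) = (-109*(-10))*(1 - 109*(-10)) = 1090*(1 + 1090) = 1090*1091 = 1189190)
(-182696 + W) - 222306 = (-182696 + 1189190) - 222306 = 1006494 - 222306 = 784188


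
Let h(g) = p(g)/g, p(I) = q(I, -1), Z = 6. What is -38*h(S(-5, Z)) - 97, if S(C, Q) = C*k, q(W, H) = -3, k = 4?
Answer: -1027/10 ≈ -102.70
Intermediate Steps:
p(I) = -3
S(C, Q) = 4*C (S(C, Q) = C*4 = 4*C)
h(g) = -3/g
-38*h(S(-5, Z)) - 97 = -(-114)/(4*(-5)) - 97 = -(-114)/(-20) - 97 = -(-114)*(-1)/20 - 97 = -38*3/20 - 97 = -57/10 - 97 = -1027/10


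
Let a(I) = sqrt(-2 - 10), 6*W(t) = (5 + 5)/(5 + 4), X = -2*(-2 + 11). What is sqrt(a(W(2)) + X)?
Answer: sqrt(-18 + 2*I*sqrt(3)) ≈ 0.40639 + 4.2621*I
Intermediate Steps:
X = -18 (X = -2*9 = -18)
W(t) = 5/27 (W(t) = ((5 + 5)/(5 + 4))/6 = (10/9)/6 = (10*(1/9))/6 = (1/6)*(10/9) = 5/27)
a(I) = 2*I*sqrt(3) (a(I) = sqrt(-12) = 2*I*sqrt(3))
sqrt(a(W(2)) + X) = sqrt(2*I*sqrt(3) - 18) = sqrt(-18 + 2*I*sqrt(3))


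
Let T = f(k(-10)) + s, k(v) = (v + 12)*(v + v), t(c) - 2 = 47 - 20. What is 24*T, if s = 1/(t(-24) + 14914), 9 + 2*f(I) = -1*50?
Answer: -3526540/4981 ≈ -708.00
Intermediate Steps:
t(c) = 29 (t(c) = 2 + (47 - 20) = 2 + 27 = 29)
k(v) = 2*v*(12 + v) (k(v) = (12 + v)*(2*v) = 2*v*(12 + v))
f(I) = -59/2 (f(I) = -9/2 + (-1*50)/2 = -9/2 + (1/2)*(-50) = -9/2 - 25 = -59/2)
s = 1/14943 (s = 1/(29 + 14914) = 1/14943 ≈ 6.6921e-5)
T = -881635/29886 (T = -59/2 + 1/14943 = -881635/29886 ≈ -29.500)
24*T = 24*(-881635/29886) = -3526540/4981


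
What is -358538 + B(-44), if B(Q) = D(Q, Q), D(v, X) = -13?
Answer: -358551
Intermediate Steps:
B(Q) = -13
-358538 + B(-44) = -358538 - 13 = -358551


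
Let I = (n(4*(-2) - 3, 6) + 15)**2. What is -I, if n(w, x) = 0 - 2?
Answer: -169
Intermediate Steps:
n(w, x) = -2
I = 169 (I = (-2 + 15)**2 = 13**2 = 169)
-I = -1*169 = -169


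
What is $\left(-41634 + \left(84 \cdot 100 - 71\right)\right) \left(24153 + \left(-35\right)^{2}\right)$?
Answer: $-845214290$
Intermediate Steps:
$\left(-41634 + \left(84 \cdot 100 - 71\right)\right) \left(24153 + \left(-35\right)^{2}\right) = \left(-41634 + \left(8400 - 71\right)\right) \left(24153 + 1225\right) = \left(-41634 + 8329\right) 25378 = \left(-33305\right) 25378 = -845214290$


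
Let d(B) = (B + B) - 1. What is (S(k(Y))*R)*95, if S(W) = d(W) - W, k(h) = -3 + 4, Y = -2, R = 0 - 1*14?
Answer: 0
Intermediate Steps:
R = -14 (R = 0 - 14 = -14)
k(h) = 1
d(B) = -1 + 2*B (d(B) = 2*B - 1 = -1 + 2*B)
S(W) = -1 + W (S(W) = (-1 + 2*W) - W = -1 + W)
(S(k(Y))*R)*95 = ((-1 + 1)*(-14))*95 = (0*(-14))*95 = 0*95 = 0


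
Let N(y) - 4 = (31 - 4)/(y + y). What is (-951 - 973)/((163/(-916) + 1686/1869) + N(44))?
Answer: -24155235104/63162139 ≈ -382.43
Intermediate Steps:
N(y) = 4 + 27/(2*y) (N(y) = 4 + (31 - 4)/(y + y) = 4 + 27/((2*y)) = 4 + 27*(1/(2*y)) = 4 + 27/(2*y))
(-951 - 973)/((163/(-916) + 1686/1869) + N(44)) = (-951 - 973)/((163/(-916) + 1686/1869) + (4 + (27/2)/44)) = -1924/((163*(-1/916) + 1686*(1/1869)) + (4 + (27/2)*(1/44))) = -1924/((-163/916 + 562/623) + (4 + 27/88)) = -1924/(413243/570668 + 379/88) = -1924/63162139/12554696 = -1924*12554696/63162139 = -24155235104/63162139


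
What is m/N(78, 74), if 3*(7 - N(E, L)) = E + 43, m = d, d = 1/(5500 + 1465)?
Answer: -3/696500 ≈ -4.3073e-6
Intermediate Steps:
d = 1/6965 ≈ 0.00014358
m = 1/6965 ≈ 0.00014358
N(E, L) = -22/3 - E/3 (N(E, L) = 7 - (E + 43)/3 = 7 - (43 + E)/3 = 7 + (-43/3 - E/3) = -22/3 - E/3)
m/N(78, 74) = 1/(6965*(-22/3 - ⅓*78)) = 1/(6965*(-22/3 - 26)) = 1/(6965*(-100/3)) = (1/6965)*(-3/100) = -3/696500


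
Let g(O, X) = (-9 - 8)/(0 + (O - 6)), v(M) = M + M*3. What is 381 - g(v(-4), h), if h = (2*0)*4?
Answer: 8365/22 ≈ 380.23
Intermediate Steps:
h = 0 (h = 0*4 = 0)
v(M) = 4*M (v(M) = M + 3*M = 4*M)
g(O, X) = -17/(-6 + O) (g(O, X) = -17/(0 + (-6 + O)) = -17/(-6 + O))
381 - g(v(-4), h) = 381 - (-17)/(-6 + 4*(-4)) = 381 - (-17)/(-6 - 16) = 381 - (-17)/(-22) = 381 - (-17)*(-1)/22 = 381 - 1*17/22 = 381 - 17/22 = 8365/22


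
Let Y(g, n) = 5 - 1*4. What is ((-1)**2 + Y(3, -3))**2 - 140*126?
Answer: -17636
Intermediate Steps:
Y(g, n) = 1 (Y(g, n) = 5 - 4 = 1)
((-1)**2 + Y(3, -3))**2 - 140*126 = ((-1)**2 + 1)**2 - 140*126 = (1 + 1)**2 - 17640 = 2**2 - 17640 = 4 - 17640 = -17636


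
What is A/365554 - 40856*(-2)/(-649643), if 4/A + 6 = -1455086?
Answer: -10865953512023947/86388665520238606 ≈ -0.12578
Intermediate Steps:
A = -1/363773 (A = 4/(-6 - 1455086) = 4/(-1455092) = 4*(-1/1455092) = -1/363773 ≈ -2.7490e-6)
A/365554 - 40856*(-2)/(-649643) = -1/363773/365554 - 40856*(-2)/(-649643) = -1/363773*1/365554 + 81712*(-1/649643) = -1/132978675242 - 81712/649643 = -10865953512023947/86388665520238606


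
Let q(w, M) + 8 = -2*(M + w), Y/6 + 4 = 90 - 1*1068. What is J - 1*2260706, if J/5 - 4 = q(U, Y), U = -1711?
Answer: -2184696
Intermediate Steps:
Y = -5892 (Y = -24 + 6*(90 - 1*1068) = -24 + 6*(90 - 1068) = -24 + 6*(-978) = -24 - 5868 = -5892)
q(w, M) = -8 - 2*M - 2*w (q(w, M) = -8 - 2*(M + w) = -8 + (-2*M - 2*w) = -8 - 2*M - 2*w)
J = 76010 (J = 20 + 5*(-8 - 2*(-5892) - 2*(-1711)) = 20 + 5*(-8 + 11784 + 3422) = 20 + 5*15198 = 20 + 75990 = 76010)
J - 1*2260706 = 76010 - 1*2260706 = 76010 - 2260706 = -2184696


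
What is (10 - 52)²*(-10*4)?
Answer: -70560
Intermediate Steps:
(10 - 52)²*(-10*4) = (-42)²*(-40) = 1764*(-40) = -70560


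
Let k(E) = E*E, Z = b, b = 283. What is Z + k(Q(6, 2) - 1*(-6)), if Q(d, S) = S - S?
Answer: 319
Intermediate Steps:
Q(d, S) = 0
Z = 283
k(E) = E²
Z + k(Q(6, 2) - 1*(-6)) = 283 + (0 - 1*(-6))² = 283 + (0 + 6)² = 283 + 6² = 283 + 36 = 319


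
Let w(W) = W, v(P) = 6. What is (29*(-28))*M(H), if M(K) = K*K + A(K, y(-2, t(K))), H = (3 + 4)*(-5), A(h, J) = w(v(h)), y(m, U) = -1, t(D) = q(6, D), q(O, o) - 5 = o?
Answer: -999572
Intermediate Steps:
q(O, o) = 5 + o
t(D) = 5 + D
A(h, J) = 6
H = -35 (H = 7*(-5) = -35)
M(K) = 6 + K² (M(K) = K*K + 6 = K² + 6 = 6 + K²)
(29*(-28))*M(H) = (29*(-28))*(6 + (-35)²) = -812*(6 + 1225) = -812*1231 = -999572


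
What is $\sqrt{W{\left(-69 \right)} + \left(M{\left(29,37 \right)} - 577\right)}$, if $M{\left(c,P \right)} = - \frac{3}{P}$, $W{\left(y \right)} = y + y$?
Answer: $\frac{i \sqrt{978946}}{37} \approx 26.741 i$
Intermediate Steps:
$W{\left(y \right)} = 2 y$
$\sqrt{W{\left(-69 \right)} + \left(M{\left(29,37 \right)} - 577\right)} = \sqrt{2 \left(-69\right) - \left(577 + \frac{3}{37}\right)} = \sqrt{-138 - \frac{21352}{37}} = \sqrt{- \frac{26458}{37}} = \frac{i \sqrt{978946}}{37}$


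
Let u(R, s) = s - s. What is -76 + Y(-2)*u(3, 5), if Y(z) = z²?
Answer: -76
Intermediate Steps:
u(R, s) = 0
-76 + Y(-2)*u(3, 5) = -76 + (-2)²*0 = -76 + 4*0 = -76 + 0 = -76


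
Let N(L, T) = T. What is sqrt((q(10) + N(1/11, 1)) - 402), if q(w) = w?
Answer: I*sqrt(391) ≈ 19.774*I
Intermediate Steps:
sqrt((q(10) + N(1/11, 1)) - 402) = sqrt((10 + 1) - 402) = sqrt(11 - 402) = sqrt(-391) = I*sqrt(391)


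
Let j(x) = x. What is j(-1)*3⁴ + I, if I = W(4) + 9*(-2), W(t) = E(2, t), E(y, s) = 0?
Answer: -99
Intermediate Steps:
W(t) = 0
I = -18 (I = 0 + 9*(-2) = 0 - 18 = -18)
j(-1)*3⁴ + I = -1*3⁴ - 18 = -1*81 - 18 = -81 - 18 = -99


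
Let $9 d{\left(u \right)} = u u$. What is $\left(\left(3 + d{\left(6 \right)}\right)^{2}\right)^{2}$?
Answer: $2401$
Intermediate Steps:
$d{\left(u \right)} = \frac{u^{2}}{9}$ ($d{\left(u \right)} = \frac{u u}{9} = \frac{u^{2}}{9}$)
$\left(\left(3 + d{\left(6 \right)}\right)^{2}\right)^{2} = \left(\left(3 + \frac{6^{2}}{9}\right)^{2}\right)^{2} = \left(\left(3 + \frac{1}{9} \cdot 36\right)^{2}\right)^{2} = \left(\left(3 + 4\right)^{2}\right)^{2} = \left(7^{2}\right)^{2} = 49^{2} = 2401$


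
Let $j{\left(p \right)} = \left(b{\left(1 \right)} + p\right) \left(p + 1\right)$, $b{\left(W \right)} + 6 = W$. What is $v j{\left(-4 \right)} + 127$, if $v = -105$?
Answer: $-2708$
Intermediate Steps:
$b{\left(W \right)} = -6 + W$
$j{\left(p \right)} = \left(1 + p\right) \left(-5 + p\right)$ ($j{\left(p \right)} = \left(\left(-6 + 1\right) + p\right) \left(p + 1\right) = \left(-5 + p\right) \left(1 + p\right) = \left(1 + p\right) \left(-5 + p\right)$)
$v j{\left(-4 \right)} + 127 = - 105 \left(-5 + \left(-4\right)^{2} - -16\right) + 127 = - 105 \left(-5 + 16 + 16\right) + 127 = \left(-105\right) 27 + 127 = -2835 + 127 = -2708$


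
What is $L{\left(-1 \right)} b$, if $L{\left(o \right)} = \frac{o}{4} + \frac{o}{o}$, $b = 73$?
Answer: $\frac{219}{4} \approx 54.75$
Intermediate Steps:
$L{\left(o \right)} = 1 + \frac{o}{4}$ ($L{\left(o \right)} = o \frac{1}{4} + 1 = \frac{o}{4} + 1 = 1 + \frac{o}{4}$)
$L{\left(-1 \right)} b = \left(1 + \frac{1}{4} \left(-1\right)\right) 73 = \left(1 - \frac{1}{4}\right) 73 = \frac{3}{4} \cdot 73 = \frac{219}{4}$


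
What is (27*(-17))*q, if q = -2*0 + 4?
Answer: -1836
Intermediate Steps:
q = 4 (q = 0 + 4 = 4)
(27*(-17))*q = (27*(-17))*4 = -459*4 = -1836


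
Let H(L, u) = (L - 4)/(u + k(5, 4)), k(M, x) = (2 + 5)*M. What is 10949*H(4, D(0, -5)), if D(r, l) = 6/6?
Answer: 0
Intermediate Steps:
D(r, l) = 1 (D(r, l) = 6*(1/6) = 1)
k(M, x) = 7*M
H(L, u) = (-4 + L)/(35 + u) (H(L, u) = (L - 4)/(u + 7*5) = (-4 + L)/(u + 35) = (-4 + L)/(35 + u))
10949*H(4, D(0, -5)) = 10949*((-4 + 4)/(35 + 1)) = 10949*(0/36) = 10949*((1/36)*0) = 10949*0 = 0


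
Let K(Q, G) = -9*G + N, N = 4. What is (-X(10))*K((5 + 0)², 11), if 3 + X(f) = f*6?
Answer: 5415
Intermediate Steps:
K(Q, G) = 4 - 9*G (K(Q, G) = -9*G + 4 = 4 - 9*G)
X(f) = -3 + 6*f (X(f) = -3 + f*6 = -3 + 6*f)
(-X(10))*K((5 + 0)², 11) = (-(-3 + 6*10))*(4 - 9*11) = (-(-3 + 60))*(4 - 99) = -1*57*(-95) = -57*(-95) = 5415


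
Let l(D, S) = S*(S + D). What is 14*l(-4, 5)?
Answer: 70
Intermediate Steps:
l(D, S) = S*(D + S)
14*l(-4, 5) = 14*(5*(-4 + 5)) = 14*(5*1) = 14*5 = 70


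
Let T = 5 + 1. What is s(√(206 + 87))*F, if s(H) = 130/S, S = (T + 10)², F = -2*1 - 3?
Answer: -325/128 ≈ -2.5391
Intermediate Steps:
T = 6
F = -5 (F = -2 - 3 = -5)
S = 256 (S = (6 + 10)² = 16² = 256)
s(H) = 65/128 (s(H) = 130/256 = 130*(1/256) = 65/128)
s(√(206 + 87))*F = (65/128)*(-5) = -325/128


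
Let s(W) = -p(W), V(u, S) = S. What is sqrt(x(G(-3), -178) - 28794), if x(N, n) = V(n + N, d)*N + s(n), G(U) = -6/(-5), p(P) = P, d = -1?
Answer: I*sqrt(715430)/5 ≈ 169.17*I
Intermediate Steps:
G(U) = 6/5 (G(U) = -6*(-1/5) = 6/5)
s(W) = -W
x(N, n) = -N - n
sqrt(x(G(-3), -178) - 28794) = sqrt((-1*6/5 - 1*(-178)) - 28794) = sqrt((-6/5 + 178) - 28794) = sqrt(884/5 - 28794) = sqrt(-143086/5) = I*sqrt(715430)/5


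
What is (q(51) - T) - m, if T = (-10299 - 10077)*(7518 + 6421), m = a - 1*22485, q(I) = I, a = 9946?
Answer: 284033654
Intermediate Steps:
m = -12539 (m = 9946 - 1*22485 = 9946 - 22485 = -12539)
T = -284021064 (T = -20376*13939 = -284021064)
(q(51) - T) - m = (51 - 1*(-284021064)) - 1*(-12539) = (51 + 284021064) + 12539 = 284021115 + 12539 = 284033654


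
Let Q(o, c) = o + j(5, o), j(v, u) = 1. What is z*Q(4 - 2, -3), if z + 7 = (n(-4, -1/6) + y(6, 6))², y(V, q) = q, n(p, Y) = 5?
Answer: 342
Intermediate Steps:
z = 114 (z = -7 + (5 + 6)² = -7 + 11² = -7 + 121 = 114)
Q(o, c) = 1 + o (Q(o, c) = o + 1 = 1 + o)
z*Q(4 - 2, -3) = 114*(1 + (4 - 2)) = 114*(1 + 2) = 114*3 = 342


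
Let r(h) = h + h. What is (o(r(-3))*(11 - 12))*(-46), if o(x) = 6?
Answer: 276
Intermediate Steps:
r(h) = 2*h
(o(r(-3))*(11 - 12))*(-46) = (6*(11 - 12))*(-46) = (6*(-1))*(-46) = -6*(-46) = 276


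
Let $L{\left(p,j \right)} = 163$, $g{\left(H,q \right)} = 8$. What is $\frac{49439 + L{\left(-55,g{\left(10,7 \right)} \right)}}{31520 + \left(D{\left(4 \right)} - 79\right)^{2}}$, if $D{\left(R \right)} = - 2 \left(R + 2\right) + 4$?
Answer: $\frac{49602}{39089} \approx 1.2689$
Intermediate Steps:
$D{\left(R \right)} = - 2 R$ ($D{\left(R \right)} = - 2 \left(2 + R\right) + 4 = \left(-4 - 2 R\right) + 4 = - 2 R$)
$\frac{49439 + L{\left(-55,g{\left(10,7 \right)} \right)}}{31520 + \left(D{\left(4 \right)} - 79\right)^{2}} = \frac{49439 + 163}{31520 + \left(\left(-2\right) 4 - 79\right)^{2}} = \frac{49602}{31520 + \left(-8 - 79\right)^{2}} = \frac{49602}{31520 + \left(-87\right)^{2}} = \frac{49602}{31520 + 7569} = \frac{49602}{39089}$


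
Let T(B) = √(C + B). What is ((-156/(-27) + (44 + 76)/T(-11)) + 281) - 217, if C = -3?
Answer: 628/9 - 60*I*√14/7 ≈ 69.778 - 32.071*I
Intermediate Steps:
T(B) = √(-3 + B)
((-156/(-27) + (44 + 76)/T(-11)) + 281) - 217 = ((-156/(-27) + (44 + 76)/(√(-3 - 11))) + 281) - 217 = ((-156*(-1/27) + 120/(√(-14))) + 281) - 217 = ((52/9 + 120/((I*√14))) + 281) - 217 = ((52/9 + 120*(-I*√14/14)) + 281) - 217 = ((52/9 - 60*I*√14/7) + 281) - 217 = (2581/9 - 60*I*√14/7) - 217 = 628/9 - 60*I*√14/7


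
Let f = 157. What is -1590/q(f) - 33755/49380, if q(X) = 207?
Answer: -1900033/227148 ≈ -8.3647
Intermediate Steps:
-1590/q(f) - 33755/49380 = -1590/207 - 33755/49380 = -1590*1/207 - 33755*1/49380 = -530/69 - 6751/9876 = -1900033/227148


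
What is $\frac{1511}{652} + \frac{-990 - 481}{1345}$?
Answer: $\frac{1073203}{876940} \approx 1.2238$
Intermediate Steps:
$\frac{1511}{652} + \frac{-990 - 481}{1345} = 1511 \cdot \frac{1}{652} - \frac{1471}{1345} = \frac{1511}{652} - \frac{1471}{1345} = \frac{1073203}{876940}$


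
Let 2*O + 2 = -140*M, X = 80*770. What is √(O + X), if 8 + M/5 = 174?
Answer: √3499 ≈ 59.152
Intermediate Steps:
M = 830 (M = -40 + 5*174 = -40 + 870 = 830)
X = 61600
O = -58101 (O = -1 + (-140*830)/2 = -1 + (½)*(-116200) = -1 - 58100 = -58101)
√(O + X) = √(-58101 + 61600) = √3499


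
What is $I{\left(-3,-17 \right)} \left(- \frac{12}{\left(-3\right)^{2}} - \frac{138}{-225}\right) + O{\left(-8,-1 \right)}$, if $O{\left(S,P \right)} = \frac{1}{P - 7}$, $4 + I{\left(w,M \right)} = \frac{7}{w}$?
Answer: $\frac{887}{200} \approx 4.435$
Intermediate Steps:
$I{\left(w,M \right)} = -4 + \frac{7}{w}$
$O{\left(S,P \right)} = \frac{1}{-7 + P}$ ($O{\left(S,P \right)} = \frac{1}{P - 7} = \frac{1}{-7 + P}$)
$I{\left(-3,-17 \right)} \left(- \frac{12}{\left(-3\right)^{2}} - \frac{138}{-225}\right) + O{\left(-8,-1 \right)} = \left(-4 + \frac{7}{-3}\right) \left(- \frac{12}{\left(-3\right)^{2}} - \frac{138}{-225}\right) + \frac{1}{-7 - 1} = \left(-4 + 7 \left(- \frac{1}{3}\right)\right) \left(- \frac{12}{9} - - \frac{46}{75}\right) + \frac{1}{-8} = \left(-4 - \frac{7}{3}\right) \left(\left(-12\right) \frac{1}{9} + \frac{46}{75}\right) - \frac{1}{8} = - \frac{19 \left(- \frac{4}{3} + \frac{46}{75}\right)}{3} - \frac{1}{8} = \left(- \frac{19}{3}\right) \left(- \frac{18}{25}\right) - \frac{1}{8} = \frac{114}{25} - \frac{1}{8} = \frac{887}{200}$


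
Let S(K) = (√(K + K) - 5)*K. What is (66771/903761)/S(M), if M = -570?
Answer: 22257/40009499470 + 22257*I*√285/100023748675 ≈ 5.5629e-7 + 3.7565e-6*I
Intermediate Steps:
S(K) = K*(-5 + √2*√K) (S(K) = (√(2*K) - 5)*K = (√2*√K - 5)*K = (-5 + √2*√K)*K = K*(-5 + √2*√K))
(66771/903761)/S(M) = (66771/903761)/(-5*(-570) + √2*(-570)^(3/2)) = (66771*(1/903761))/(2850 + √2*(-570*I*√570)) = 66771/(903761*(2850 - 1140*I*√285))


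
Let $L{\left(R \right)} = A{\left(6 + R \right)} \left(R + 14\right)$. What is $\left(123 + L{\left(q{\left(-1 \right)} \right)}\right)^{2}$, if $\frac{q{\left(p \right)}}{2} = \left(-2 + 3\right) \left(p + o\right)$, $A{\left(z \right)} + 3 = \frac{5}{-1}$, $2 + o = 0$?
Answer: $3481$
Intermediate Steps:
$o = -2$ ($o = -2 + 0 = -2$)
$A{\left(z \right)} = -8$ ($A{\left(z \right)} = -3 + \frac{5}{-1} = -3 + 5 \left(-1\right) = -3 - 5 = -8$)
$q{\left(p \right)} = -4 + 2 p$ ($q{\left(p \right)} = 2 \left(-2 + 3\right) \left(p - 2\right) = 2 \cdot 1 \left(-2 + p\right) = 2 \left(-2 + p\right) = -4 + 2 p$)
$L{\left(R \right)} = -112 - 8 R$ ($L{\left(R \right)} = - 8 \left(R + 14\right) = - 8 \left(14 + R\right) = -112 - 8 R$)
$\left(123 + L{\left(q{\left(-1 \right)} \right)}\right)^{2} = \left(123 - \left(112 + 8 \left(-4 + 2 \left(-1\right)\right)\right)\right)^{2} = \left(123 - \left(112 + 8 \left(-4 - 2\right)\right)\right)^{2} = \left(123 - 64\right)^{2} = 59^{2} = 3481$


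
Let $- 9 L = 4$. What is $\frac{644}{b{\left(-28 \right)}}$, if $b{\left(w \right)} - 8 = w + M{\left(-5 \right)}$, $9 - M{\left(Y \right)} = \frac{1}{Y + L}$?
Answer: $- \frac{15778}{265} \approx -59.54$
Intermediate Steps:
$L = - \frac{4}{9}$ ($L = \left(- \frac{1}{9}\right) 4 = - \frac{4}{9} \approx -0.44444$)
$M{\left(Y \right)} = 9 - \frac{1}{- \frac{4}{9} + Y}$ ($M{\left(Y \right)} = 9 - \frac{1}{Y - \frac{4}{9}} = 9 - \frac{1}{- \frac{4}{9} + Y}$)
$b{\left(w \right)} = \frac{842}{49} + w$ ($b{\left(w \right)} = 8 + \left(w + \frac{9 \left(-5 + 9 \left(-5\right)\right)}{-4 + 9 \left(-5\right)}\right) = 8 + \left(w + \frac{9 \left(-5 - 45\right)}{-4 - 45}\right) = 8 + \left(w + 9 \frac{1}{-49} \left(-50\right)\right) = 8 + \left(w + 9 \left(- \frac{1}{49}\right) \left(-50\right)\right) = 8 + \left(w + \frac{450}{49}\right) = 8 + \left(\frac{450}{49} + w\right) = \frac{842}{49} + w$)
$\frac{644}{b{\left(-28 \right)}} = \frac{644}{\frac{842}{49} - 28} = \frac{644}{- \frac{530}{49}} = 644 \left(- \frac{49}{530}\right) = - \frac{15778}{265}$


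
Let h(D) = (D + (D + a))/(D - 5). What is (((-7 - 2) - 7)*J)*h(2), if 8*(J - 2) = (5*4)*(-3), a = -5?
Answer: 88/3 ≈ 29.333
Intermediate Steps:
J = -11/2 (J = 2 + ((5*4)*(-3))/8 = 2 + (20*(-3))/8 = 2 + (1/8)*(-60) = 2 - 15/2 = -11/2 ≈ -5.5000)
h(D) = (-5 + 2*D)/(-5 + D) (h(D) = (D + (D - 5))/(D - 5) = (D + (-5 + D))/(-5 + D) = (-5 + 2*D)/(-5 + D))
(((-7 - 2) - 7)*J)*h(2) = (((-7 - 2) - 7)*(-11/2))*((-5 + 2*2)/(-5 + 2)) = ((-9 - 7)*(-11/2))*((-5 + 4)/(-3)) = (-16*(-11/2))*(-1/3*(-1)) = 88*(1/3) = 88/3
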